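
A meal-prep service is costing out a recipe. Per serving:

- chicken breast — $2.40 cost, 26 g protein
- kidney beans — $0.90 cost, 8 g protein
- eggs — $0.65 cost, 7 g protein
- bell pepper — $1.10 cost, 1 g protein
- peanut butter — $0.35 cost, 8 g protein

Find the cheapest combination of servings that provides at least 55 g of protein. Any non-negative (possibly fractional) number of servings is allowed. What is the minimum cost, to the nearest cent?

Cost per g of protein: peanut butter $0.0437, chicken breast $0.0923, eggs $0.0929, kidney beans $0.1125, bell pepper $1.1000.
With no serving limits, use only peanut butter: 55 g / 8 g = 6.875 servings × $0.35 = $2.41.

$2.41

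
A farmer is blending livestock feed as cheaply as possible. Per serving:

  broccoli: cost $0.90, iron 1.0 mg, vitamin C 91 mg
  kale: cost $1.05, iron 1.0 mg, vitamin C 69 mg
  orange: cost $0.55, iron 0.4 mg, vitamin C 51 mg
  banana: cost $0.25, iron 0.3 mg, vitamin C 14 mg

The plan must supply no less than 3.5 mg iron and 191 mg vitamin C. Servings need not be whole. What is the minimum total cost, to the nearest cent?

Two binding constraints pin down two serving amounts, so the optimal mix uses at most two foods. The candidates are each food alone (scaled to the tighter of iron/vitamin C) and each pair with both constraints tight.
broccoli only: max(3.5/1.0, 191/91) = 3.5 servings → $3.15.
kale only: max(3.5/1.0, 191/69) = 3.5 servings → $3.67.
orange only: max(3.5/0.4, 191/51) = 8.75 servings → $4.81.
banana only: max(3.5/0.3, 191/14) = 13.64 servings → $3.41.
broccoli + kale: the both-tight solution has a negative serving — not a feasible corner.
broccoli + orange with both targets exact would need a negative amount; discard.
broccoli + banana with both tight: 0.6241 servings and 9.586 servings → $2.96.
kale + orange: the both-tight solution has a negative serving — not a feasible corner.
kale + banana with both tight: 1.239 servings and 7.537 servings → $3.19.
orange + banana with both tight: 0.8557 servings and 10.53 servings → $3.10.
Cheapest feasible corner: $2.96.

$2.96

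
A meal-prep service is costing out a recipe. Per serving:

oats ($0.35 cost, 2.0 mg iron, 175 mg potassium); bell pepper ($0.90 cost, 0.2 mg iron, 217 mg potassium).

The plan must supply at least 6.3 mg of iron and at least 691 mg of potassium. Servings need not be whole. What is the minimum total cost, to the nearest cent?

$1.38

oats only: max(6.3/2.0, 691/175) = 3.949 servings → $1.38.
bell pepper only: max(6.3/0.2, 691/217) = 31.5 servings → $28.35.
oats + bell pepper with both tight: 3.08 servings and 0.7005 servings → $1.71.
The minimum over all feasible corners is $1.38.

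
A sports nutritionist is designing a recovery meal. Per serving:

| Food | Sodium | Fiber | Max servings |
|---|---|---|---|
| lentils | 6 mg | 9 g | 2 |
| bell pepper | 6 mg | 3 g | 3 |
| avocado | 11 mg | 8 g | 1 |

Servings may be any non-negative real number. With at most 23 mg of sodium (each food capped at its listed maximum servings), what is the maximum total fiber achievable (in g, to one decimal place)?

26.0 g

Fiber per mg sodium: lentils 1.5, avocado 0.7273, bell pepper 0.5.
Take 2 servings of lentils: uses 12 mg sodium, +18.0 g fiber (running total 18.0 g).
Take 1 serving of avocado: uses 11 mg sodium, +8.0 g fiber (running total 26.0 g).
Greedy by best ratio exhausts the sodium allowance optimally: 26.0 g.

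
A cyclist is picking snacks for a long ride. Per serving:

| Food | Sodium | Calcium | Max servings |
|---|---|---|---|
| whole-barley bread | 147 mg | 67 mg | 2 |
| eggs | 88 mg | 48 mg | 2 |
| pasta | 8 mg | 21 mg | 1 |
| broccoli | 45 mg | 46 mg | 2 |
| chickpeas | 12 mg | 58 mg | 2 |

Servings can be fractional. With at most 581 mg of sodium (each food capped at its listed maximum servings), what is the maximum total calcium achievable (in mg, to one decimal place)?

Calcium per mg sodium: chickpeas 4.833, pasta 2.625, broccoli 1.022, eggs 0.5455, whole-barley bread 0.4558.
Take 2 servings of chickpeas: uses 24 mg sodium, +116.0 mg calcium (running total 116.0 mg).
Take 1 serving of pasta: uses 8 mg sodium, +21.0 mg calcium (running total 137.0 mg).
Take 2 servings of broccoli: uses 90 mg sodium, +92.0 mg calcium (running total 229.0 mg).
Take 2 servings of eggs: uses 176 mg sodium, +96.0 mg calcium (running total 325.0 mg).
Take 1.925 servings of whole-barley bread: uses 283 mg sodium, +129.0 mg calcium (running total 454.0 mg).
Filling greedily by calcium-per-mg sodium is optimal for one linear limit, giving 454.0 mg.

454.0 mg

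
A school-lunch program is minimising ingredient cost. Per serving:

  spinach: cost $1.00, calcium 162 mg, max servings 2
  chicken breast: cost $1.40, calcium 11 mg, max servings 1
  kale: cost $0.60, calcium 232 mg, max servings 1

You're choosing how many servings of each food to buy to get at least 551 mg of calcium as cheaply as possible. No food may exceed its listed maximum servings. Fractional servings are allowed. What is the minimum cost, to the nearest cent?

Cost per mg of calcium: kale $0.0026, spinach $0.0062, chicken breast $0.1273.
Take 1 serving of kale: +232.0 mg calcium for $0.60 (total $0.60, still need 319.0 mg).
Take 1.969 servings of spinach: +319.0 mg calcium for $1.97 (total $2.57, still need 0.0 mg).
Filling from the cheapest source first is optimal under one linear minimum: $2.57.

$2.57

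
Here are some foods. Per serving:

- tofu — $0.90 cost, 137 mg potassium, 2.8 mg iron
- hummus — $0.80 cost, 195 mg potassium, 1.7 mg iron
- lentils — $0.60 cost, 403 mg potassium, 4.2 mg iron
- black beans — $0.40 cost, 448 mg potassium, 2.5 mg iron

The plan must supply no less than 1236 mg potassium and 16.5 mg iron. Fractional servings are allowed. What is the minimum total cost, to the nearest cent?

With two linear requirements the optimum uses one or two foods; enumerate the corners.
tofu only: max(1236/137, 16.5/2.8) = 9.022 servings → $8.12.
hummus only: max(1236/195, 16.5/1.7) = 9.706 servings → $7.76.
lentils only: max(1236/403, 16.5/4.2) = 3.929 servings → $2.36.
black beans only: max(1236/448, 16.5/2.5) = 6.6 servings → $2.64.
tofu + hummus with both tight: 3.565 servings and 3.834 servings → $6.28.
tofu + lentils with both tight: 2.637 servings and 2.171 servings → $3.68.
tofu + black beans with both tight: 4.718 servings and 1.316 servings → $4.77.
hummus + lentils: intersection lies outside the first quadrant.
hummus + black beans: the both-tight solution has a negative serving — not a feasible corner.
lentils + black beans with both targets exact would need a negative amount; discard.
The minimum over all feasible corners is $2.36.

$2.36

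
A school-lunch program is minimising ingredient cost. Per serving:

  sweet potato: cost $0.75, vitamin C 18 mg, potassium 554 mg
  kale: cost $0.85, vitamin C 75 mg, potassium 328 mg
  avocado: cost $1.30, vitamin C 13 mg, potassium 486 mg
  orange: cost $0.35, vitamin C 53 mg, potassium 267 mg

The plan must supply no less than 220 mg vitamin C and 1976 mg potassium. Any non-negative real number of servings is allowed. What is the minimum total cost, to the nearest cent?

With two linear requirements the optimum uses one or two foods; enumerate the corners.
sweet potato only: max(220/18, 1976/554) = 12.22 servings → $9.17.
kale only: max(220/75, 1976/328) = 6.024 servings → $5.12.
avocado only: max(220/13, 1976/486) = 16.92 servings → $22.00.
orange only: max(220/53, 1976/267) = 7.401 servings → $2.59.
sweet potato + kale with both tight: 2.133 servings and 2.421 servings → $3.66.
sweet potato + avocado with both targets exact would need a negative amount; discard.
sweet potato + orange with both tight: 1.873 servings and 3.515 servings → $2.63.
kale + avocado with both tight: 2.524 servings and 2.363 servings → $5.22.
kale + orange with both targets exact would need a negative amount; discard.
avocado + orange with both tight: 2.063 servings and 3.645 servings → $3.96.
So the least-cost plan costs $2.59.

$2.59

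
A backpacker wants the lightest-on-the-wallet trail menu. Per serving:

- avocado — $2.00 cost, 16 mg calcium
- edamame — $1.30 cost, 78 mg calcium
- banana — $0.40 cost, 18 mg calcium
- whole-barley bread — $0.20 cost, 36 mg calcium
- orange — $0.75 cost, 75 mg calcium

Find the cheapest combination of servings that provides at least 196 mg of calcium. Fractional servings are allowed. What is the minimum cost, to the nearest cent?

$1.09

Cost per mg of calcium: whole-barley bread $0.0056, orange $0.0100, edamame $0.0167, banana $0.0222, avocado $0.1250.
With no serving limits, use only whole-barley bread: 196 mg / 36 mg = 5.444 servings × $0.20 = $1.09.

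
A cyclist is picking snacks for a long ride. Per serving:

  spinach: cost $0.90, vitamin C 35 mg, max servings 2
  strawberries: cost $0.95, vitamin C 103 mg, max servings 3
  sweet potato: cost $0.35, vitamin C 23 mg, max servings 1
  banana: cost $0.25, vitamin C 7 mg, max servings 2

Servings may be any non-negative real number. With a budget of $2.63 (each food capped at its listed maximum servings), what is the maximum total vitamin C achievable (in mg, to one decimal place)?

285.1 mg

Vitamin C per dollar: strawberries 108.4, sweet potato 65.71, spinach 38.89, banana 28.
Take 2.768 servings of strawberries: spends $2.63, +285.1 mg vitamin C (running total 285.1 mg).
Filling greedily by vitamin C-per-dollar is optimal for one linear limit, giving 285.1 mg.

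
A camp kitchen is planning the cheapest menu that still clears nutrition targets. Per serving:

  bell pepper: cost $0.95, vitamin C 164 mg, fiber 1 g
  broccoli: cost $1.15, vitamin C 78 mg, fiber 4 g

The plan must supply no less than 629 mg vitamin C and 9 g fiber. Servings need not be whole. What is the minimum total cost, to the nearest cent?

$4.67

The cheapest plan sits at a corner of the feasible region — with two constraints it uses at most two foods.
bell pepper only: max(629/164, 9/1) = 9 servings → $8.55.
broccoli only: max(629/78, 9/4) = 8.064 servings → $9.27.
bell pepper + broccoli with both tight: 3.138 servings and 1.465 servings → $4.67.
Cheapest feasible corner: $4.67.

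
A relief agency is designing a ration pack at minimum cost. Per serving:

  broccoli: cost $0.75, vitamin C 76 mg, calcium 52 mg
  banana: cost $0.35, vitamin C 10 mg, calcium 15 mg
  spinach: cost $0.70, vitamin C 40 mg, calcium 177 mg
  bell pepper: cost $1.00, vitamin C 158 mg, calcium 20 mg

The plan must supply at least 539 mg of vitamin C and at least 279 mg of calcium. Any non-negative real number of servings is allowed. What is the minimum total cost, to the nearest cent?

This is a tiny linear program; its minimum lies at a vertex of the feasible set. List the vertices and price them.
broccoli only: max(539/76, 279/52) = 7.092 servings → $5.32.
banana only: max(539/10, 279/15) = 53.9 servings → $18.86.
spinach only: max(539/40, 279/177) = 13.47 servings → $9.43.
bell pepper only: max(539/158, 279/20) = 13.95 servings → $13.95.
broccoli + banana: intersection lies outside the first quadrant.
broccoli + spinach with both targets exact would need a negative amount; discard.
broccoli + bell pepper with both tight: 4.973 servings and 1.019 servings → $4.75.
banana + spinach: intersection lies outside the first quadrant.
banana + bell pepper with both tight: 15.35 servings and 2.44 servings → $7.81.
spinach + bell pepper with both tight: 1.226 servings and 3.101 servings → $3.96.
Cheapest feasible corner: $3.96.

$3.96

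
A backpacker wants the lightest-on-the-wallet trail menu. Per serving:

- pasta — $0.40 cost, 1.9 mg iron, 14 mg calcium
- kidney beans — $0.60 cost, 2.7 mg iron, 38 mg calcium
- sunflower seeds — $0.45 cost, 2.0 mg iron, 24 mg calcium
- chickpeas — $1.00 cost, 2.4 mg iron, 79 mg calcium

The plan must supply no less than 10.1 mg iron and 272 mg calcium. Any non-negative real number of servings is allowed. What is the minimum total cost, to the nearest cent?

$3.58

A basic optimal solution has at most two foods positive. Try each food alone and each pair with both targets met exactly.
pasta only: max(10.1/1.9, 272/14) = 19.43 servings → $7.77.
kidney beans only: max(10.1/2.7, 272/38) = 7.158 servings → $4.29.
sunflower seeds only: max(10.1/2.0, 272/24) = 11.33 servings → $5.10.
chickpeas only: max(10.1/2.4, 272/79) = 4.208 servings → $4.21.
pasta + kidney beans: the both-tight solution has a negative serving — not a feasible corner.
pasta + sunflower seeds: intersection lies outside the first quadrant.
pasta + chickpeas with both tight: 1.245 servings and 3.222 servings → $3.72.
kidney beans + sunflower seeds: intersection lies outside the first quadrant.
kidney beans + chickpeas with both tight: 1.188 servings and 2.871 servings → $3.58.
sunflower seeds + chickpeas with both tight: 1.445 servings and 3.004 servings → $3.65.
So the least-cost plan costs $3.58.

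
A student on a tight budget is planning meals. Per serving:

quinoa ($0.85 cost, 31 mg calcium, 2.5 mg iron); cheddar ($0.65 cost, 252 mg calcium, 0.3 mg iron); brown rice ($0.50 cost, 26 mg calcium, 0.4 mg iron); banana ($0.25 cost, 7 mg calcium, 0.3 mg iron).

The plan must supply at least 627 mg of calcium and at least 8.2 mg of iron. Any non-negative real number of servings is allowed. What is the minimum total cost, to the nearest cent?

quinoa only: max(627/31, 8.2/2.5) = 20.23 servings → $17.19.
cheddar only: max(627/252, 8.2/0.3) = 27.33 servings → $17.77.
brown rice only: max(627/26, 8.2/0.4) = 24.12 servings → $12.06.
banana only: max(627/7, 8.2/0.3) = 89.57 servings → $22.39.
quinoa + cheddar with both tight: 3.026 servings and 2.116 servings → $3.95.
quinoa + brown rice with both targets exact would need a negative amount; discard.
quinoa + banana: intersection lies outside the first quadrant.
cheddar + brown rice with both tight: 0.4043 servings and 20.2 servings → $10.36.
cheddar + banana with both tight: 1.778 servings and 25.56 servings → $7.54.
brown rice + banana: the both-tight solution has a negative serving — not a feasible corner.
Cheapest feasible corner: $3.95.

$3.95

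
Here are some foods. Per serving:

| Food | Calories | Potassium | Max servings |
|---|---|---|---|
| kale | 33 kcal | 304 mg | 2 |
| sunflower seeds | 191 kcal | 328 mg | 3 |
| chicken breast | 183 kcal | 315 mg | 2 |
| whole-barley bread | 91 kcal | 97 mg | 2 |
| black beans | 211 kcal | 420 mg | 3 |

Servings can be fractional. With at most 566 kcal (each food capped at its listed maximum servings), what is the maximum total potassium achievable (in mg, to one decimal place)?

Potassium per kcal: kale 9.212, black beans 1.991, chicken breast 1.721, sunflower seeds 1.717, whole-barley bread 1.066.
Take 2 servings of kale: uses 66 kcal, +608.0 mg potassium (running total 608.0 mg).
Take 2.37 servings of black beans: uses 500 kcal, +995.3 mg potassium (running total 1603.3 mg).
Greedy by best ratio exhausts the calories allowance optimally: 1603.3 mg.

1603.3 mg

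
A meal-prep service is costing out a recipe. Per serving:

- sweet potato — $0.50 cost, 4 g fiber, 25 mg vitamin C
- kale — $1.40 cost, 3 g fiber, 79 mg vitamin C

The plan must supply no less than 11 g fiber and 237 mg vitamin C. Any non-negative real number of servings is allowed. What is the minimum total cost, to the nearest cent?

$4.24

At the optimum either one food covers both requirements or two foods hit both targets exactly; no other combination can be cheaper.
sweet potato only: max(11/4, 237/25) = 9.48 servings → $4.74.
kale only: max(11/3, 237/79) = 3.667 servings → $5.13.
sweet potato + kale with both tight: 0.6556 servings and 2.793 servings → $4.24.
The minimum over all feasible corners is $4.24.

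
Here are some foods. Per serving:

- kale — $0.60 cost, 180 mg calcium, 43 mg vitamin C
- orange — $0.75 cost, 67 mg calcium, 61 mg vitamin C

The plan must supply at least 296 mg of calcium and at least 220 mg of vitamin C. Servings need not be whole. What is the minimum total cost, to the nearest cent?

$2.73

Check every corner: each single food scaled to meet both minima, and each pair solved so both constraints bind.
kale only: max(296/180, 220/43) = 5.116 servings → $3.07.
orange only: max(296/67, 220/61) = 4.418 servings → $3.31.
kale + orange with both tight: 0.4094 servings and 3.318 servings → $2.73.
The minimum over all feasible corners is $2.73.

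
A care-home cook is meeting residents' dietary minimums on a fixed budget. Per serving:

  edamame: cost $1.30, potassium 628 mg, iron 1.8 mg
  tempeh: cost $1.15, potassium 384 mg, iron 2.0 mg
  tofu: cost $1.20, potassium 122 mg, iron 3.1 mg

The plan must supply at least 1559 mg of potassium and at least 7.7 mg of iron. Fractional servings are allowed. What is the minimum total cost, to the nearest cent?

edamame only: max(1559/628, 7.7/1.8) = 4.278 servings → $5.56.
tempeh only: max(1559/384, 7.7/2.0) = 4.06 servings → $4.67.
tofu only: max(1559/122, 7.7/3.1) = 12.78 servings → $15.33.
edamame + tempeh with both tight: 0.2854 servings and 3.593 servings → $4.50.
edamame + tofu with both tight: 2.254 servings and 1.175 servings → $4.34.
tempeh + tofu: the both-tight solution has a negative serving — not a feasible corner.
Cheapest feasible corner: $4.34.

$4.34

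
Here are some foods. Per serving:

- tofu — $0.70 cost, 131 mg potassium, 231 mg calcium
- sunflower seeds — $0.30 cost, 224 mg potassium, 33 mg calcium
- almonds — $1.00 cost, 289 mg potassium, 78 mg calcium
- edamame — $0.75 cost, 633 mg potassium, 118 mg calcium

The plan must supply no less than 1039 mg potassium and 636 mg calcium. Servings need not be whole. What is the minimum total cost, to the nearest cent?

$2.40

The cheapest plan sits at a corner of the feasible region — with two constraints it uses at most two foods.
tofu only: max(1039/131, 636/231) = 7.931 servings → $5.55.
sunflower seeds only: max(1039/224, 636/33) = 19.27 servings → $5.78.
almonds only: max(1039/289, 636/78) = 8.154 servings → $8.15.
edamame only: max(1039/633, 636/118) = 5.39 servings → $4.04.
tofu + sunflower seeds with both tight: 2.281 servings and 3.304 servings → $2.59.
tofu + almonds with both tight: 1.817 servings and 2.771 servings → $4.04.
tofu + edamame with both tight: 2.141 servings and 1.198 servings → $2.40.
sunflower seeds + almonds with both targets exact would need a negative amount; discard.
sunflower seeds + edamame with both targets exact would need a negative amount; discard.
almonds + edamame: intersection lies outside the first quadrant.
Cheapest feasible corner: $2.40.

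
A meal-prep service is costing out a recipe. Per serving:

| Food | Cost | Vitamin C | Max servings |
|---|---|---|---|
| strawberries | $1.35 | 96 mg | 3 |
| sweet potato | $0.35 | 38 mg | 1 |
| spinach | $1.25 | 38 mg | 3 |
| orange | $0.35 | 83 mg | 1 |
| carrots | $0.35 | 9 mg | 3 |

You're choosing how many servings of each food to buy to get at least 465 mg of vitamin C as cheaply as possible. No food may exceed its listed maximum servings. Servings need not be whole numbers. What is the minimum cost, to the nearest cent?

$6.59

Cost per mg of vitamin C: orange $0.0042, sweet potato $0.0092, strawberries $0.0141, spinach $0.0329, carrots $0.0389.
Take 1 serving of orange: +83.0 mg vitamin C for $0.35 (total $0.35, still need 382.0 mg).
Take 1 serving of sweet potato: +38.0 mg vitamin C for $0.35 (total $0.70, still need 344.0 mg).
Take 3 servings of strawberries: +288.0 mg vitamin C for $4.05 (total $4.75, still need 56.0 mg).
Take 1.474 servings of spinach: +56.0 mg vitamin C for $1.84 (total $6.59, still need 0.0 mg).
Filling from the cheapest source first is optimal under one linear minimum: $6.59.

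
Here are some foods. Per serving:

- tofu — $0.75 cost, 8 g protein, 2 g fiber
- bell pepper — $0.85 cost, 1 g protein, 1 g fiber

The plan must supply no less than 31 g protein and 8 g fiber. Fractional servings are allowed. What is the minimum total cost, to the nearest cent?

With two linear requirements the optimum uses one or two foods; enumerate the corners.
tofu only: max(31/8, 8/2) = 4 servings → $3.00.
bell pepper only: max(31/1, 8/1) = 31 servings → $26.35.
tofu + bell pepper with both tight: 3.833 servings and 0.3333 servings → $3.16.
The minimum over all feasible corners is $3.00.

$3.00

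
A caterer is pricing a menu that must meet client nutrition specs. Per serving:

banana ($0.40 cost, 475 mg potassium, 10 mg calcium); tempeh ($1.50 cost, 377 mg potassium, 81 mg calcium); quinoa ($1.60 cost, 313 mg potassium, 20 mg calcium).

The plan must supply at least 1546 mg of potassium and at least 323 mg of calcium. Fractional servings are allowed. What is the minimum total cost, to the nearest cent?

$6.00

An LP optimum is at a vertex; with two nutrient constraints at most two foods are used. Check each candidate.
banana only: max(1546/475, 323/10) = 32.3 servings → $12.92.
tempeh only: max(1546/377, 323/81) = 4.101 servings → $6.15.
quinoa only: max(1546/313, 323/20) = 16.15 servings → $25.84.
banana + tempeh with both tight: 0.09955 servings and 3.975 servings → $6.00.
banana + quinoa: the both-tight solution has a negative serving — not a feasible corner.
tempeh + quinoa with both tight: 3.94 servings and 0.194 servings → $6.22.
Cheapest feasible corner: $6.00.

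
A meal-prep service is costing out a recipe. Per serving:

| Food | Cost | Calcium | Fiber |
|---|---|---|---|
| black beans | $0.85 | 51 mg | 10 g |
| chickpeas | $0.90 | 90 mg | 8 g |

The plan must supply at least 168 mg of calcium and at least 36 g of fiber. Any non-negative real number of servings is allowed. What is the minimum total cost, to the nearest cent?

$3.06

black beans only: max(168/51, 36/10) = 3.6 servings → $3.06.
chickpeas only: max(168/90, 36/8) = 4.5 servings → $4.05.
black beans + chickpeas with both targets exact would need a negative amount; discard.
So the least-cost plan costs $3.06.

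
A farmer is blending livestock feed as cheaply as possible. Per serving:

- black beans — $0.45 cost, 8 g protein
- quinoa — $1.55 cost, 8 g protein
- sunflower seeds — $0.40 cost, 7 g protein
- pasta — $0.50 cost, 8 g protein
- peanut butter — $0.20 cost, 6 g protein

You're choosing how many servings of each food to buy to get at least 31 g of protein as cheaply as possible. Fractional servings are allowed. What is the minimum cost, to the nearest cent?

$1.03

Cost per g of protein: peanut butter $0.0333, black beans $0.0563, sunflower seeds $0.0571, pasta $0.0625, quinoa $0.1938.
With no serving limits, use only peanut butter: 31 g / 6 g = 5.167 servings × $0.20 = $1.03.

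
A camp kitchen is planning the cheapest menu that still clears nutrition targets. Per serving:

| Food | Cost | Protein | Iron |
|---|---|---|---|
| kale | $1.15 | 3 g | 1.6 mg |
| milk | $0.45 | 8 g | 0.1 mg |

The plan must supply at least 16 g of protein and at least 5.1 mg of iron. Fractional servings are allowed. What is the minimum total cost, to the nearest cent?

A basic optimal solution has at most two foods positive. Try each food alone and each pair with both targets met exactly.
kale only: max(16/3, 5.1/1.6) = 5.333 servings → $6.13.
milk only: max(16/8, 5.1/0.1) = 51 servings → $22.95.
kale + milk with both tight: 3.136 servings and 0.824 servings → $3.98.
The minimum over all feasible corners is $3.98.

$3.98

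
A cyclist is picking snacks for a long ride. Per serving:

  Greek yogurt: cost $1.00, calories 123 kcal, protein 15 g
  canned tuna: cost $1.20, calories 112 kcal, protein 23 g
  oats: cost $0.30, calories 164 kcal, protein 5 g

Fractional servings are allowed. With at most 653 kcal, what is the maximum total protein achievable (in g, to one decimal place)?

Protein per kcal: canned tuna 0.2054, Greek yogurt 0.122, oats 0.03049.
With no serving limits, spend the whole calories allowance on canned tuna: 653 kcal / 112 kcal × 23 g = 134.1 g.

134.1 g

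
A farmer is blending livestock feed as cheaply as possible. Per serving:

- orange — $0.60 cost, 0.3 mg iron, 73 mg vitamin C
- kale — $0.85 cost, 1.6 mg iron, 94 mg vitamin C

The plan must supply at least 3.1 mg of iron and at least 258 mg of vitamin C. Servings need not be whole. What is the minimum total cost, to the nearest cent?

$2.25

A basic optimal solution has at most two foods positive. Try each food alone and each pair with both targets met exactly.
orange only: max(3.1/0.3, 258/73) = 10.33 servings → $6.20.
kale only: max(3.1/1.6, 258/94) = 2.745 servings → $2.33.
orange + kale with both tight: 1.37 servings and 1.681 servings → $2.25.
The minimum over all feasible corners is $2.25.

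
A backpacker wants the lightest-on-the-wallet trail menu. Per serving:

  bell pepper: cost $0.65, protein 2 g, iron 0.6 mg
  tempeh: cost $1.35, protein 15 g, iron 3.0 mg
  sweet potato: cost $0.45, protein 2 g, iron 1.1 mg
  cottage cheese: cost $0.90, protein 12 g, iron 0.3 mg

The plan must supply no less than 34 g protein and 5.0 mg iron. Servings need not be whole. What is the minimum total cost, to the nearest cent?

Minimising a linear cost over {protein ≥ 34, iron ≥ 5.0, servings ≥ 0} — the optimum is at a vertex, using one or two foods.
bell pepper only: max(34/2, 5.0/0.6) = 17 servings → $11.05.
tempeh only: max(34/15, 5.0/3.0) = 2.267 servings → $3.06.
sweet potato only: max(34/2, 5.0/1.1) = 17 servings → $7.65.
cottage cheese only: max(34/12, 5.0/0.3) = 16.67 servings → $15.00.
bell pepper + tempeh: the both-tight solution has a negative serving — not a feasible corner.
bell pepper + sweet potato with both targets exact would need a negative amount; discard.
bell pepper + cottage cheese with both tight: 7.545 servings and 1.576 servings → $6.32.
tempeh + sweet potato: intersection lies outside the first quadrant.
tempeh + cottage cheese with both tight: 1.581 servings and 0.8571 servings → $2.91.
sweet potato + cottage cheese with both tight: 3.952 servings and 2.175 servings → $3.74.
The minimum over all feasible corners is $2.91.

$2.91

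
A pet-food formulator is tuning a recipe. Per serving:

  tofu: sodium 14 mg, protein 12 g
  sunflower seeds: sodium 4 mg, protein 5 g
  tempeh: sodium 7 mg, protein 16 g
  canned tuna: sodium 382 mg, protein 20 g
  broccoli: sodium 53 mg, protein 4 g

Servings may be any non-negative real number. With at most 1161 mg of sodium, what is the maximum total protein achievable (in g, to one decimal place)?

2653.7 g

Protein per mg sodium: tempeh 2.286, sunflower seeds 1.25, tofu 0.8571, broccoli 0.07547, canned tuna 0.05236.
With no serving limits, spend the whole sodium allowance on tempeh: 1161 mg / 7 mg × 16 g = 2653.7 g.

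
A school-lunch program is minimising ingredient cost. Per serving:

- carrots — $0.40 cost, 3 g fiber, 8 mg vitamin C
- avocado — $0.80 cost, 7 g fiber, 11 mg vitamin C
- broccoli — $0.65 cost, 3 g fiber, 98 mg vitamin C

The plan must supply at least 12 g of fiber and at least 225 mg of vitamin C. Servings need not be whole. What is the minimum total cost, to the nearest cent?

A basic optimal solution has at most two foods positive. Try each food alone and each pair with both targets met exactly.
carrots only: max(12/3, 225/8) = 28.12 servings → $11.25.
avocado only: max(12/7, 225/11) = 20.45 servings → $16.36.
broccoli only: max(12/3, 225/98) = 4 servings → $2.60.
carrots + avocado with both targets exact would need a negative amount; discard.
carrots + broccoli with both tight: 1.856 servings and 2.144 servings → $2.14.
avocado + broccoli with both tight: 0.7672 servings and 2.21 servings → $2.05.
So the least-cost plan costs $2.05.

$2.05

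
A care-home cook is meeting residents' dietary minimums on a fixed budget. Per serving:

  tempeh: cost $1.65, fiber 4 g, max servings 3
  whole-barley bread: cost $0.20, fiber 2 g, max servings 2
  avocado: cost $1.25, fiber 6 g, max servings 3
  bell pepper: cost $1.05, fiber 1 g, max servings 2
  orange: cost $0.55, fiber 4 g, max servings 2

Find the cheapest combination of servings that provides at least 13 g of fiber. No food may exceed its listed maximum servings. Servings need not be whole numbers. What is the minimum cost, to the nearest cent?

$1.71

Cost per g of fiber: whole-barley bread $0.1000, orange $0.1375, avocado $0.2083, tempeh $0.4125, bell pepper $1.0500.
Take 2 servings of whole-barley bread: +4.0 g fiber for $0.40 (total $0.40, still need 9.0 g).
Take 2 servings of orange: +8.0 g fiber for $1.10 (total $1.50, still need 1.0 g).
Take 0.1667 servings of avocado: +1.0 g fiber for $0.21 (total $1.71, still need 0.0 g).
Greedy by cheapest-per-g is optimal for a single linear constraint, so the minimum cost is $1.71.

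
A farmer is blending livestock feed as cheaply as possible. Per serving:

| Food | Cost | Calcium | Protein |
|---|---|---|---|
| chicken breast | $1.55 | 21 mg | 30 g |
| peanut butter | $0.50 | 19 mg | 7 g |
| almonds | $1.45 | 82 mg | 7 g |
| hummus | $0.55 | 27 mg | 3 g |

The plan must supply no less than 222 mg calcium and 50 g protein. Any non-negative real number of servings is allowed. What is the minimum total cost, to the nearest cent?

$4.87

With two linear requirements the optimum uses one or two foods; enumerate the corners.
chicken breast only: max(222/21, 50/30) = 10.57 servings → $16.39.
peanut butter only: max(222/19, 50/7) = 11.68 servings → $5.84.
almonds only: max(222/82, 50/7) = 7.143 servings → $10.36.
hummus only: max(222/27, 50/3) = 16.67 servings → $9.17.
chicken breast + peanut butter: the both-tight solution has a negative serving — not a feasible corner.
chicken breast + almonds with both tight: 1.101 servings and 2.425 servings → $5.22.
chicken breast + hummus with both tight: 0.9157 servings and 7.51 servings → $5.55.
peanut butter + almonds with both tight: 5.773 servings and 1.37 servings → $4.87.
peanut butter + hummus with both tight: 5.182 servings and 4.576 servings → $5.11.
almonds + hummus with both targets exact would need a negative amount; discard.
The minimum over all feasible corners is $4.87.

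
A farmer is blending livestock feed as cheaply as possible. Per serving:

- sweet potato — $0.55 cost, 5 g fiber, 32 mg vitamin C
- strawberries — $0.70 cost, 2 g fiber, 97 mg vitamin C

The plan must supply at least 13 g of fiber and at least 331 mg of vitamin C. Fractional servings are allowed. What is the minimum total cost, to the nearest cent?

$2.84

sweet potato only: max(13/5, 331/32) = 10.34 servings → $5.69.
strawberries only: max(13/2, 331/97) = 6.5 servings → $4.55.
sweet potato + strawberries with both tight: 1.423 servings and 2.943 servings → $2.84.
Cheapest feasible corner: $2.84.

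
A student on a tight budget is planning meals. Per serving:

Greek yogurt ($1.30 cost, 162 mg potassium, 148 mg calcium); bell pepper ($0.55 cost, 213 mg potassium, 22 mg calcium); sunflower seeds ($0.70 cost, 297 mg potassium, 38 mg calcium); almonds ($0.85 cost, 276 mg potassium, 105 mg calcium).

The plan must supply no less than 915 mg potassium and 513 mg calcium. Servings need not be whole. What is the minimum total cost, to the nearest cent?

$4.15

Compare the cost at each extreme point of the feasible region.
Greek yogurt only: max(915/162, 513/148) = 5.648 servings → $7.34.
bell pepper only: max(915/213, 513/22) = 23.32 servings → $12.82.
sunflower seeds only: max(915/297, 513/38) = 13.5 servings → $9.45.
almonds only: max(915/276, 513/105) = 4.886 servings → $4.15.
Greek yogurt + bell pepper with both tight: 3.188 servings and 1.871 servings → $5.17.
Greek yogurt + sunflower seeds with both tight: 3.111 servings and 1.384 servings → $5.01.
Greek yogurt + almonds with both tight: 1.909 servings and 2.195 servings → $4.35.
bell pepper + sunflower seeds with both targets exact would need a negative amount; discard.
bell pepper + almonds: intersection lies outside the first quadrant.
sunflower seeds + almonds with both targets exact would need a negative amount; discard.
So the least-cost plan costs $4.15.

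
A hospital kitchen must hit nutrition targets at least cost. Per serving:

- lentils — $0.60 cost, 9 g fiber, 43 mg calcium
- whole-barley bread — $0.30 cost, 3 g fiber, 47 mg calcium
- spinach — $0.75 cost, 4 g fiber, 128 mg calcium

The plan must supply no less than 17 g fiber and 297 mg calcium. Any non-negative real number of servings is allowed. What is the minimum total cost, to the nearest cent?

The cheapest plan sits at a corner of the feasible region — with two constraints it uses at most two foods.
lentils only: max(17/9, 297/43) = 6.907 servings → $4.14.
whole-barley bread only: max(17/3, 297/47) = 6.319 servings → $1.90.
spinach only: max(17/4, 297/128) = 4.25 servings → $3.19.
lentils + whole-barley bread with both targets exact would need a negative amount; discard.
lentils + spinach with both tight: 1.008 servings and 1.982 servings → $2.09.
whole-barley bread + spinach with both tight: 5.041 servings and 0.4694 servings → $1.86.
Cheapest feasible corner: $1.86.

$1.86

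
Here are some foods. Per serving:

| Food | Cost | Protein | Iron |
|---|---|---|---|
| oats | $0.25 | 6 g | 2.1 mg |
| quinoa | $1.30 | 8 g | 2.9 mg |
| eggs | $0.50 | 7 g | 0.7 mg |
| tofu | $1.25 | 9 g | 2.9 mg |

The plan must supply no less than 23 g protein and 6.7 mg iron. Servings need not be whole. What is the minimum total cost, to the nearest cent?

$0.96

Compare the cost at each extreme point of the feasible region.
oats only: max(23/6, 6.7/2.1) = 3.833 servings → $0.96.
quinoa only: max(23/8, 6.7/2.9) = 2.875 servings → $3.74.
eggs only: max(23/7, 6.7/0.7) = 9.571 servings → $4.79.
tofu only: max(23/9, 6.7/2.9) = 2.556 servings → $3.19.
oats + quinoa: the both-tight solution has a negative serving — not a feasible corner.
oats + eggs with both tight: 2.933 servings and 0.7714 servings → $1.12.
oats + tofu: intersection lies outside the first quadrant.
quinoa + eggs with both tight: 2.095 servings and 0.8912 servings → $3.17.
quinoa + tofu: intersection lies outside the first quadrant.
eggs + tofu with both tight: 0.4571 servings and 2.2 servings → $2.98.
Cheapest feasible corner: $0.96.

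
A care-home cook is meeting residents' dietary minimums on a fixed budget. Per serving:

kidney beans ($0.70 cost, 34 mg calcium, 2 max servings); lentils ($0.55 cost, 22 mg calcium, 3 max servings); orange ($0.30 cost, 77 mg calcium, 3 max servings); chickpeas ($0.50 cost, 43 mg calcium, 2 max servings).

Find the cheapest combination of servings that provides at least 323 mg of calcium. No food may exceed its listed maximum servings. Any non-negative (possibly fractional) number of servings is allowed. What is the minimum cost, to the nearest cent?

Cost per mg of calcium: orange $0.0039, chickpeas $0.0116, kidney beans $0.0206, lentils $0.0250.
Take 3 servings of orange: +231.0 mg calcium for $0.90 (total $0.90, still need 92.0 mg).
Take 2 servings of chickpeas: +86.0 mg calcium for $1.00 (total $1.90, still need 6.0 mg).
Take 0.1765 servings of kidney beans: +6.0 mg calcium for $0.12 (total $2.02, still need 0.0 mg).
Filling from the cheapest source first is optimal under one linear minimum: $2.02.

$2.02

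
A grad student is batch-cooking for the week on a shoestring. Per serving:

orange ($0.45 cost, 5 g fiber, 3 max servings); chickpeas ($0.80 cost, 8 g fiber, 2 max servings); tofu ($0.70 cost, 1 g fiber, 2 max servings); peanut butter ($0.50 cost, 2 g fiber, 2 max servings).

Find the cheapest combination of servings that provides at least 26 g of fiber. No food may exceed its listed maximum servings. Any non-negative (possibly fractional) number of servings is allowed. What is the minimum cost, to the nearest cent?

$2.45

Cost per g of fiber: orange $0.0900, chickpeas $0.1000, peanut butter $0.2500, tofu $0.7000.
Take 3 servings of orange: +15.0 g fiber for $1.35 (total $1.35, still need 11.0 g).
Take 1.375 servings of chickpeas: +11.0 g fiber for $1.10 (total $2.45, still need 0.0 g).
Filling from the cheapest source first is optimal under one linear minimum: $2.45.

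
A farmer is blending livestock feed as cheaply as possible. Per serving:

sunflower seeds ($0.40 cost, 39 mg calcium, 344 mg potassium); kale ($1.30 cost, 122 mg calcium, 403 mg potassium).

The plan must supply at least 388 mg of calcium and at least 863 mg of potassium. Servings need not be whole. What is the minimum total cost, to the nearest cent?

Check every corner: each single food scaled to meet both minima, and each pair solved so both constraints bind.
sunflower seeds only: max(388/39, 863/344) = 9.949 servings → $3.98.
kale only: max(388/122, 863/403) = 3.18 servings → $4.13.
sunflower seeds + kale: the both-tight solution has a negative serving — not a feasible corner.
The minimum over all feasible corners is $3.98.

$3.98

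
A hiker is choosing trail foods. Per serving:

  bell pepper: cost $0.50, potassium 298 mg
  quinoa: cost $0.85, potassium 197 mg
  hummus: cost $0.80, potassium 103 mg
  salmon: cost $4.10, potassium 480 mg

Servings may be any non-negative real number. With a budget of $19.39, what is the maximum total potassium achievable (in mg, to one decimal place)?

11556.4 mg

Potassium per dollar: bell pepper 596, quinoa 231.8, hummus 128.8, salmon 117.1.
With no serving limits, spend the whole cost allowance on bell pepper: $19.39 / $0.50 × 298 mg = 11556.4 mg.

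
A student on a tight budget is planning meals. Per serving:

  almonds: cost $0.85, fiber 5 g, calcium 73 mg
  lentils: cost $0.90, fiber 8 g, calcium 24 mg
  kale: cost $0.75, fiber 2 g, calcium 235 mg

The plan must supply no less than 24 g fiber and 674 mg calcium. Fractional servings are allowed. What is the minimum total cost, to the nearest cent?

Check every corner: each single food scaled to meet both minima, and each pair solved so both constraints bind.
almonds only: max(24/5, 674/73) = 9.233 servings → $7.85.
lentils only: max(24/8, 674/24) = 28.08 servings → $25.27.
kale only: max(24/2, 674/235) = 12 servings → $9.00.
almonds + lentils: intersection lies outside the first quadrant.
almonds + kale with both tight: 4.171 servings and 1.572 servings → $4.72.
lentils + kale with both tight: 2.343 servings and 2.629 servings → $4.08.
Cheapest feasible corner: $4.08.

$4.08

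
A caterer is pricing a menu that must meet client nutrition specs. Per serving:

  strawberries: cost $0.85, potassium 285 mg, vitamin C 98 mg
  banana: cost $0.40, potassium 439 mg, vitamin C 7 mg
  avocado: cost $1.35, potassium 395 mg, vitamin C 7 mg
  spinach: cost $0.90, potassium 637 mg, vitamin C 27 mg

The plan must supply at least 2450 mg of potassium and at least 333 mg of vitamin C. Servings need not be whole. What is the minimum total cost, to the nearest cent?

With two linear requirements the optimum uses one or two foods; enumerate the corners.
strawberries only: max(2450/285, 333/98) = 8.596 servings → $7.31.
banana only: max(2450/439, 333/7) = 47.57 servings → $19.03.
avocado only: max(2450/395, 333/7) = 47.57 servings → $64.22.
spinach only: max(2450/637, 333/27) = 12.33 servings → $11.10.
strawberries + banana with both tight: 3.145 servings and 3.539 servings → $4.09.
strawberries + avocado with both tight: 3.115 servings and 3.955 servings → $7.99.
strawberries + spinach with both tight: 2.667 servings and 2.653 servings → $4.65.
banana + avocado: intersection lies outside the first quadrant.
banana + spinach with both targets exact would need a negative amount; discard.
avocado + spinach: intersection lies outside the first quadrant.
Cheapest feasible corner: $4.09.

$4.09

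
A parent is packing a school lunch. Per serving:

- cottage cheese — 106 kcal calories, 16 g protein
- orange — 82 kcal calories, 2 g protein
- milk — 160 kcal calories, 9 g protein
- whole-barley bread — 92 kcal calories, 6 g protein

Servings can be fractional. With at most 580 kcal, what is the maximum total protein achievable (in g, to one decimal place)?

87.5 g

Protein per kcal: cottage cheese 0.1509, whole-barley bread 0.06522, milk 0.05625, orange 0.02439.
With no serving limits, spend the whole calories allowance on cottage cheese: 580 kcal / 106 kcal × 16 g = 87.5 g.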